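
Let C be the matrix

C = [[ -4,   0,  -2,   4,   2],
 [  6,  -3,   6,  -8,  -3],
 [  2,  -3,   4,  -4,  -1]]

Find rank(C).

Row reduce to echelon form.
R2 ← R2 + (3/2)·R1: [0, -3, 3, -2, 0]
R3 ← R3 + (1/2)·R1: [0, -3, 3, -2, 0]
R3 ← R3 − R2: [0, 0, 0, 0, 0]
Echelon form has 2 nonzero rows, so rank(C) = 2.

2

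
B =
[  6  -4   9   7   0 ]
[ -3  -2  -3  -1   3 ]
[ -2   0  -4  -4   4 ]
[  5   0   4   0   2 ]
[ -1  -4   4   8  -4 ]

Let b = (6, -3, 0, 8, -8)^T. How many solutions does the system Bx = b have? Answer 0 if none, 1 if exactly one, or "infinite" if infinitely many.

0

Row reduce the augmented matrix [B | b].
R2 ← R2 + (1/2)·R1: [0, -4, 3/2, 5/2, 3, 0]
R3 ← R3 + (1/3)·R1: [0, -4/3, -1, -5/3, 4, 2]
R4 ← R4 − (5/6)·R1: [0, 10/3, -7/2, -35/6, 2, 3]
R5 ← R5 + (1/6)·R1: [0, -14/3, 11/2, 55/6, -4, -7]
R3 ← R3 − (1/3)·R2: [0, 0, -3/2, -5/2, 3, 2]
R4 ← R4 + (5/6)·R2: [0, 0, -9/4, -15/4, 9/2, 3]
R5 ← R5 − (7/6)·R2: [0, 0, 15/4, 25/4, -15/2, -7]
R4 ← R4 − (3/2)·R3: [0, 0, 0, 0, 0, 0]
R5 ← R5 + (5/2)·R3: [0, 0, 0, 0, 0, -2]
Swap R4 ↔ R5
The echelon form has 4 nonzero rows; the last pivot sits in the augmented column, so rank(B) = 3 but rank([B|b]) = 4.
Since the ranks differ, the system is inconsistent.
It has no solutions.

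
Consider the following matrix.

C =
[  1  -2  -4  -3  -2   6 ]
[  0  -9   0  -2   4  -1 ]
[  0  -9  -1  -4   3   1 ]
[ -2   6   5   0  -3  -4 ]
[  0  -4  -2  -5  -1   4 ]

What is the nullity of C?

Row reduce to echelon form.
R4 ← R4 + (2)·R1: [0, 2, -3, -6, -7, 8]
R3 ← R3 − R2: [0, 0, -1, -2, -1, 2]
R4 ← R4 + (2/9)·R2: [0, 0, -3, -58/9, -55/9, 70/9]
R5 ← R5 − (4/9)·R2: [0, 0, -2, -37/9, -25/9, 40/9]
R4 ← R4 − (3)·R3: [0, 0, 0, -4/9, -28/9, 16/9]
R5 ← R5 − (2)·R3: [0, 0, 0, -1/9, -7/9, 4/9]
R5 ← R5 − (1/4)·R4: [0, 0, 0, 0, 0, 0]
4 nonzero rows, so rank(C) = 4.
C has 6 columns; by rank–nullity, nullity = 6 − 4 = 2.

2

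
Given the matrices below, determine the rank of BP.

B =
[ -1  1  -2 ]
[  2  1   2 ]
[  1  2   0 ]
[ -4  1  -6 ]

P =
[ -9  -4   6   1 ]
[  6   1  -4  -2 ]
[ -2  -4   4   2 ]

First compute BP:
[[ 19,  13, -18,  -7],
 [-16, -15,  16,   4],
 [  3,  -2,  -2,  -3],
 [ 54,  41, -52, -18]]
Now row reduce the product.
R2 ← R2 + (16/19)·R1: [0, -77/19, 16/19, -36/19]
R3 ← R3 − (3/19)·R1: [0, -77/19, 16/19, -36/19]
R4 ← R4 − (54/19)·R1: [0, 77/19, -16/19, 36/19]
R3 ← R3 − R2: [0, 0, 0, 0]
R4 ← R4 + R2: [0, 0, 0, 0]
2 nonzero rows, so rank(BP) = 2.

2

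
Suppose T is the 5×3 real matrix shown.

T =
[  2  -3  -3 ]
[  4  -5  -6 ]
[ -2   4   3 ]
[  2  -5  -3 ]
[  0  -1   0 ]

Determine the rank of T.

2

Row reduce to echelon form.
R2 ← R2 − (2)·R1: [0, 1, 0]
R3 ← R3 + R1: [0, 1, 0]
R4 ← R4 − R1: [0, -2, 0]
R3 ← R3 − R2: [0, 0, 0]
R4 ← R4 + (2)·R2: [0, 0, 0]
R5 ← R5 + R2: [0, 0, 0]
Echelon form has 2 nonzero rows, so rank(T) = 2.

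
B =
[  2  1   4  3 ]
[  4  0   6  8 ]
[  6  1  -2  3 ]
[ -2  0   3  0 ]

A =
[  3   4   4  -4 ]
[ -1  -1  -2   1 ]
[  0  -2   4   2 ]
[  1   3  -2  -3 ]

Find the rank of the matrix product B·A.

First compute BA:
[[  8,   8,  16,  -8],
 [ 20,  28,  24, -28],
 [ 20,  36,   8, -36],
 [ -6, -14,   4,  14]]
Now row reduce the product.
R2 ← R2 − (5/2)·R1: [0, 8, -16, -8]
R3 ← R3 − (5/2)·R1: [0, 16, -32, -16]
R4 ← R4 + (3/4)·R1: [0, -8, 16, 8]
R3 ← R3 − (2)·R2: [0, 0, 0, 0]
R4 ← R4 + R2: [0, 0, 0, 0]
2 nonzero rows, so rank(BA) = 2.

2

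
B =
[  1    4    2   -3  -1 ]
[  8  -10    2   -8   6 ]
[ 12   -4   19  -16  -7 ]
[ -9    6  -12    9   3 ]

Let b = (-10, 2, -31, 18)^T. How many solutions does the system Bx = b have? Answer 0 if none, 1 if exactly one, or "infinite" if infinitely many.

Row reduce the augmented matrix [B | b].
R2 ← R2 − (8)·R1: [0, -42, -14, 16, 14, 82]
R3 ← R3 − (12)·R1: [0, -52, -5, 20, 5, 89]
R4 ← R4 + (9)·R1: [0, 42, 6, -18, -6, -72]
R3 ← R3 − (26/21)·R2: [0, 0, 37/3, 4/21, -37/3, -263/21]
R4 ← R4 + R2: [0, 0, -8, -2, 8, 10]
R4 ← R4 + (24/37)·R3: [0, 0, 0, -486/259, 0, 486/259]
The echelon form has 4 nonzero rows, and every pivot lies in the first 5 columns, so rank(B) = rank([B|b]) = 4.
The system is consistent.
rank = 4 < 5 unknowns, so there are infinitely many solutions.

infinite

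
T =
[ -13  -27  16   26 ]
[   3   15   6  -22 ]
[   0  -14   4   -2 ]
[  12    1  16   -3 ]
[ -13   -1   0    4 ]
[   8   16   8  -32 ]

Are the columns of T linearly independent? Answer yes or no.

Row reduce T to echelon form.
R2 ← R2 + (3/13)·R1: [0, 114/13, 126/13, -16]
R4 ← R4 + (12/13)·R1: [0, -311/13, 400/13, 21]
R5 ← R5 − R1: [0, 26, -16, -22]
R6 ← R6 + (8/13)·R1: [0, -8/13, 232/13, -16]
R3 ← R3 + (91/57)·R2: [0, 0, 370/19, -1570/57]
R4 ← R4 + (311/114)·R2: [0, 0, 1087/19, -1291/57]
R5 ← R5 − (169/57)·R2: [0, 0, -850/19, 1450/57]
R6 ← R6 + (4/57)·R2: [0, 0, 352/19, -976/57]
R4 ← R4 − (1087/370)·R3: [0, 0, 0, 2156/37]
R5 ← R5 + (85/37)·R3: [0, 0, 0, -1400/37]
R6 ← R6 − (176/185)·R3: [0, 0, 0, 336/37]
R5 ← R5 + (50/77)·R4: [0, 0, 0, 0]
R6 ← R6 − (12/77)·R4: [0, 0, 0, 0]
4 pivots among 4 columns.
Every column is a pivot column, so the columns are linearly independent.

yes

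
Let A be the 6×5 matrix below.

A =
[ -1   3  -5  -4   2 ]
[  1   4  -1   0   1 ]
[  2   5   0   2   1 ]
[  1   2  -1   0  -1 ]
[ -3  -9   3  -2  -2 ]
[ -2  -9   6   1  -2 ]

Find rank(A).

4

Row reduce to echelon form.
R2 ← R2 + R1: [0, 7, -6, -4, 3]
R3 ← R3 + (2)·R1: [0, 11, -10, -6, 5]
R4 ← R4 + R1: [0, 5, -6, -4, 1]
R5 ← R5 − (3)·R1: [0, -18, 18, 10, -8]
R6 ← R6 − (2)·R1: [0, -15, 16, 9, -6]
R3 ← R3 − (11/7)·R2: [0, 0, -4/7, 2/7, 2/7]
R4 ← R4 − (5/7)·R2: [0, 0, -12/7, -8/7, -8/7]
R5 ← R5 + (18/7)·R2: [0, 0, 18/7, -2/7, -2/7]
R6 ← R6 + (15/7)·R2: [0, 0, 22/7, 3/7, 3/7]
R4 ← R4 − (3)·R3: [0, 0, 0, -2, -2]
R5 ← R5 + (9/2)·R3: [0, 0, 0, 1, 1]
R6 ← R6 + (11/2)·R3: [0, 0, 0, 2, 2]
R5 ← R5 + (1/2)·R4: [0, 0, 0, 0, 0]
R6 ← R6 + R4: [0, 0, 0, 0, 0]
Echelon form has 4 nonzero rows, so rank(A) = 4.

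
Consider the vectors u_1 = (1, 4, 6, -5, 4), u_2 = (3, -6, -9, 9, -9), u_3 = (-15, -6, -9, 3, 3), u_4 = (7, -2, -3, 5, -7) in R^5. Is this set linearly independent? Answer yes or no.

Form the matrix with these vectors as rows and row reduce.
R2 ← R2 − (3)·R1: [0, -18, -27, 24, -21]
R3 ← R3 + (15)·R1: [0, 54, 81, -72, 63]
R4 ← R4 − (7)·R1: [0, -30, -45, 40, -35]
R3 ← R3 + (3)·R2: [0, 0, 0, 0, 0]
R4 ← R4 − (5/3)·R2: [0, 0, 0, 0, 0]
2 nonzero rows, so the 4 vectors span a space of dimension 2.
Since 2 < 4, the vectors are linearly dependent.

no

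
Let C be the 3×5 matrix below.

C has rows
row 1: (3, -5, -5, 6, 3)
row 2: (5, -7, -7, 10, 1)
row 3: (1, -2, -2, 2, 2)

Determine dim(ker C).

Row reduce to echelon form.
R2 ← R2 − (5/3)·R1: [0, 4/3, 4/3, 0, -4]
R3 ← R3 − (1/3)·R1: [0, -1/3, -1/3, 0, 1]
R3 ← R3 + (1/4)·R2: [0, 0, 0, 0, 0]
2 nonzero rows, so rank(C) = 2.
C has 5 columns; by rank–nullity, nullity = 5 − 2 = 3.

3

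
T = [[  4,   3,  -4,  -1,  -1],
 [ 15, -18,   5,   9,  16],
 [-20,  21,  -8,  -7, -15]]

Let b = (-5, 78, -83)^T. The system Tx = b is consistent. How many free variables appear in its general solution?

Row reduce the augmented matrix [T | b].
R2 ← R2 − (15/4)·R1: [0, -117/4, 20, 51/4, 79/4, 387/4]
R3 ← R3 + (5)·R1: [0, 36, -28, -12, -20, -108]
R3 ← R3 + (16/13)·R2: [0, 0, -44/13, 48/13, 56/13, 144/13]
The echelon form has 3 nonzero rows, and every pivot lies in the first 5 columns, so rank(T) = rank([T|b]) = 3.
The system is consistent.
Free variables = (unknowns) − (rank) = 5 − 3 = 2.

2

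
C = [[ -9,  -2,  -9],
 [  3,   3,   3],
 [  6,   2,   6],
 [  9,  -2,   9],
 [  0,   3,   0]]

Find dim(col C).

Row reduce to echelon form.
R2 ← R2 + (1/3)·R1: [0, 7/3, 0]
R3 ← R3 + (2/3)·R1: [0, 2/3, 0]
R4 ← R4 + R1: [0, -4, 0]
R3 ← R3 − (2/7)·R2: [0, 0, 0]
R4 ← R4 + (12/7)·R2: [0, 0, 0]
R5 ← R5 − (9/7)·R2: [0, 0, 0]
Echelon form has 2 nonzero rows, so rank(C) = 2.
The column space has dimension equal to the rank: 2.

2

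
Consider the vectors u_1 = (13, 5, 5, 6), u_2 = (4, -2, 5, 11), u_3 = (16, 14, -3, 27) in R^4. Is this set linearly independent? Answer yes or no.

Form the matrix with these vectors as rows and row reduce.
R2 ← R2 − (4/13)·R1: [0, -46/13, 45/13, 119/13]
R3 ← R3 − (16/13)·R1: [0, 102/13, -119/13, 255/13]
R3 ← R3 + (51/23)·R2: [0, 0, -34/23, 918/23]
3 nonzero rows, so the 3 vectors span a space of dimension 3.
Since 3 = 3, the vectors are linearly independent.

yes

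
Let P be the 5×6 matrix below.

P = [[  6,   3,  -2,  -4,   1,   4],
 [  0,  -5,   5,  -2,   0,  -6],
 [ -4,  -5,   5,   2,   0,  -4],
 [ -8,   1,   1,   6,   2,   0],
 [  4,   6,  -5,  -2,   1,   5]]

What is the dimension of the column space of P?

Row reduce to echelon form.
R3 ← R3 + (2/3)·R1: [0, -3, 11/3, -2/3, 2/3, -4/3]
R4 ← R4 + (4/3)·R1: [0, 5, -5/3, 2/3, 10/3, 16/3]
R5 ← R5 − (2/3)·R1: [0, 4, -11/3, 2/3, 1/3, 7/3]
R3 ← R3 − (3/5)·R2: [0, 0, 2/3, 8/15, 2/3, 34/15]
R4 ← R4 + R2: [0, 0, 10/3, -4/3, 10/3, -2/3]
R5 ← R5 + (4/5)·R2: [0, 0, 1/3, -14/15, 1/3, -37/15]
R4 ← R4 − (5)·R3: [0, 0, 0, -4, 0, -12]
R5 ← R5 − (1/2)·R3: [0, 0, 0, -6/5, 0, -18/5]
R5 ← R5 − (3/10)·R4: [0, 0, 0, 0, 0, 0]
Echelon form has 4 nonzero rows, so rank(P) = 4.
The column space has dimension equal to the rank: 4.

4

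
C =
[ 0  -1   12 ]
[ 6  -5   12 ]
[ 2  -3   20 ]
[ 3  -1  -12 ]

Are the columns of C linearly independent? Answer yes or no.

Row reduce C to echelon form.
Swap R1 ↔ R2
R3 ← R3 − (1/3)·R1: [0, -4/3, 16]
R4 ← R4 − (1/2)·R1: [0, 3/2, -18]
R3 ← R3 − (4/3)·R2: [0, 0, 0]
R4 ← R4 + (3/2)·R2: [0, 0, 0]
2 pivots among 3 columns.
Only 2 < 3 pivot columns, so the columns are linearly dependent.

no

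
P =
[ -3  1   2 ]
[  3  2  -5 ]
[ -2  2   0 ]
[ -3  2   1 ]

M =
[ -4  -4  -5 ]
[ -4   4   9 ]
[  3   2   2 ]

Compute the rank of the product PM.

First compute PM:
[[ 14,  20,  28],
 [-35, -14,  -7],
 [  0,  16,  28],
 [  7,  22,  35]]
Now row reduce the product.
R2 ← R2 + (5/2)·R1: [0, 36, 63]
R4 ← R4 − (1/2)·R1: [0, 12, 21]
R3 ← R3 − (4/9)·R2: [0, 0, 0]
R4 ← R4 − (1/3)·R2: [0, 0, 0]
2 nonzero rows, so rank(PM) = 2.

2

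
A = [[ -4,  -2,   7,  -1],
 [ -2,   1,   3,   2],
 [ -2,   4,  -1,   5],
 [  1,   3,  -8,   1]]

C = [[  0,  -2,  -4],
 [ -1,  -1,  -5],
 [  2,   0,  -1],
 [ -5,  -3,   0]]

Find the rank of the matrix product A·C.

First compute AC:
[[ 21,  13,  19],
 [ -5,  -3,   0],
 [-31, -15, -11],
 [-24,  -8, -11]]
Now row reduce the product.
R2 ← R2 + (5/21)·R1: [0, 2/21, 95/21]
R3 ← R3 + (31/21)·R1: [0, 88/21, 358/21]
R4 ← R4 + (8/7)·R1: [0, 48/7, 75/7]
R3 ← R3 − (44)·R2: [0, 0, -182]
R4 ← R4 − (72)·R2: [0, 0, -315]
R4 ← R4 − (45/26)·R3: [0, 0, 0]
3 nonzero rows, so rank(AC) = 3.

3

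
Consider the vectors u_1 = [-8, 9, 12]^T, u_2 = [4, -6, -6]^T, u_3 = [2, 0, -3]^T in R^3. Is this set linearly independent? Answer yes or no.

no

Form the matrix with these vectors as rows and row reduce.
R2 ← R2 + (1/2)·R1: [0, -3/2, 0]
R3 ← R3 + (1/4)·R1: [0, 9/4, 0]
R3 ← R3 + (3/2)·R2: [0, 0, 0]
2 nonzero rows, so the 3 vectors span a space of dimension 2.
Since 2 < 3, the vectors are linearly dependent.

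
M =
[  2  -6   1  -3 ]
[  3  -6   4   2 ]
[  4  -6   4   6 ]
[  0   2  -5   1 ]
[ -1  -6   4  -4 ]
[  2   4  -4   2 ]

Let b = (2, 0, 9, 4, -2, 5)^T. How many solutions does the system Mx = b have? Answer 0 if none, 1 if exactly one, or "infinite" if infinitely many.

0

Row reduce the augmented matrix [M | b].
R2 ← R2 − (3/2)·R1: [0, 3, 5/2, 13/2, -3]
R3 ← R3 − (2)·R1: [0, 6, 2, 12, 5]
R5 ← R5 + (1/2)·R1: [0, -9, 9/2, -11/2, -1]
R6 ← R6 − R1: [0, 10, -5, 5, 3]
R3 ← R3 − (2)·R2: [0, 0, -3, -1, 11]
R4 ← R4 − (2/3)·R2: [0, 0, -20/3, -10/3, 6]
R5 ← R5 + (3)·R2: [0, 0, 12, 14, -10]
R6 ← R6 − (10/3)·R2: [0, 0, -40/3, -50/3, 13]
R4 ← R4 − (20/9)·R3: [0, 0, 0, -10/9, -166/9]
R5 ← R5 + (4)·R3: [0, 0, 0, 10, 34]
R6 ← R6 − (40/9)·R3: [0, 0, 0, -110/9, -323/9]
R5 ← R5 + (9)·R4: [0, 0, 0, 0, -132]
R6 ← R6 − (11)·R4: [0, 0, 0, 0, 167]
R6 ← R6 + (167/132)·R5: [0, 0, 0, 0, 0]
The echelon form has 5 nonzero rows; the last pivot sits in the augmented column, so rank(M) = 4 but rank([M|b]) = 5.
Since the ranks differ, the system is inconsistent.
It has no solutions.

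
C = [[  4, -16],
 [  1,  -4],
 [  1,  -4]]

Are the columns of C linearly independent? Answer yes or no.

no

Row reduce C to echelon form.
R2 ← R2 − (1/4)·R1: [0, 0]
R3 ← R3 − (1/4)·R1: [0, 0]
1 pivot among 2 columns.
Only 1 < 2 pivot columns, so the columns are linearly dependent.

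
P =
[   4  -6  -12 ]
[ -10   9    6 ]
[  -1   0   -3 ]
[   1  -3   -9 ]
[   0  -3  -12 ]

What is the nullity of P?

Row reduce to echelon form.
R2 ← R2 + (5/2)·R1: [0, -6, -24]
R3 ← R3 + (1/4)·R1: [0, -3/2, -6]
R4 ← R4 − (1/4)·R1: [0, -3/2, -6]
R3 ← R3 − (1/4)·R2: [0, 0, 0]
R4 ← R4 − (1/4)·R2: [0, 0, 0]
R5 ← R5 − (1/2)·R2: [0, 0, 0]
2 nonzero rows, so rank(P) = 2.
P has 3 columns; by rank–nullity, nullity = 3 − 2 = 1.

1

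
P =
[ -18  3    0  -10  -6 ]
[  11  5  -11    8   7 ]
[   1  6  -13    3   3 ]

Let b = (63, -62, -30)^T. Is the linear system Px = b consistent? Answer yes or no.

Row reduce the augmented matrix [P | b].
R2 ← R2 + (11/18)·R1: [0, 41/6, -11, 17/9, 10/3, -47/2]
R3 ← R3 + (1/18)·R1: [0, 37/6, -13, 22/9, 8/3, -53/2]
R3 ← R3 − (37/41)·R2: [0, 0, -126/41, 91/123, -14/41, -217/41]
The echelon form has 3 nonzero rows, and every pivot lies in the first 5 columns, so rank(P) = rank([P|b]) = 3.
The system is consistent.

yes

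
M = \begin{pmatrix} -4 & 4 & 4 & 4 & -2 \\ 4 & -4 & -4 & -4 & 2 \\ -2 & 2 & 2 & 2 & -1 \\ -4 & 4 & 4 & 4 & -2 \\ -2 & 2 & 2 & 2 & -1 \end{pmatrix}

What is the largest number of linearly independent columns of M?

1

Row reduce to echelon form.
R2 ← R2 + R1: [0, 0, 0, 0, 0]
R3 ← R3 − (1/2)·R1: [0, 0, 0, 0, 0]
R4 ← R4 − R1: [0, 0, 0, 0, 0]
R5 ← R5 − (1/2)·R1: [0, 0, 0, 0, 0]
Echelon form has 1 nonzero row, so rank(M) = 1.
The rank gives the maximum number of linearly independent columns: 1.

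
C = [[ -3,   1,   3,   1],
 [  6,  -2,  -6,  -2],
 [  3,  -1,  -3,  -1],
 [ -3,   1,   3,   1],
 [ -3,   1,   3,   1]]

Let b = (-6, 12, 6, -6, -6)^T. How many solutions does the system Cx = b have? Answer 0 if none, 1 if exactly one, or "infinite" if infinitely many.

infinite

Row reduce the augmented matrix [C | b].
R2 ← R2 + (2)·R1: [0, 0, 0, 0, 0]
R3 ← R3 + R1: [0, 0, 0, 0, 0]
R4 ← R4 − R1: [0, 0, 0, 0, 0]
R5 ← R5 − R1: [0, 0, 0, 0, 0]
The echelon form has 1 nonzero rows, and every pivot lies in the first 4 columns, so rank(C) = rank([C|b]) = 1.
The system is consistent.
rank = 1 < 4 unknowns, so there are infinitely many solutions.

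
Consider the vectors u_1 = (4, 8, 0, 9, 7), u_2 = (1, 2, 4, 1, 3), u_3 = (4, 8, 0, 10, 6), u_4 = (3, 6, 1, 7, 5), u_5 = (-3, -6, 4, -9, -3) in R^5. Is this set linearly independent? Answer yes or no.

no

Form the matrix with these vectors as rows and row reduce.
R2 ← R2 − (1/4)·R1: [0, 0, 4, -5/4, 5/4]
R3 ← R3 − R1: [0, 0, 0, 1, -1]
R4 ← R4 − (3/4)·R1: [0, 0, 1, 1/4, -1/4]
R5 ← R5 + (3/4)·R1: [0, 0, 4, -9/4, 9/4]
R4 ← R4 − (1/4)·R2: [0, 0, 0, 9/16, -9/16]
R5 ← R5 − R2: [0, 0, 0, -1, 1]
R4 ← R4 − (9/16)·R3: [0, 0, 0, 0, 0]
R5 ← R5 + R3: [0, 0, 0, 0, 0]
3 nonzero rows, so the 5 vectors span a space of dimension 3.
Since 3 < 5, the vectors are linearly dependent.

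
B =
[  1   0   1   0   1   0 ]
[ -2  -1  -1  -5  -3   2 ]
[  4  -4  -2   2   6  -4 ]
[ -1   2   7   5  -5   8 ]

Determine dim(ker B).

Row reduce to echelon form.
R2 ← R2 + (2)·R1: [0, -1, 1, -5, -1, 2]
R3 ← R3 − (4)·R1: [0, -4, -6, 2, 2, -4]
R4 ← R4 + R1: [0, 2, 8, 5, -4, 8]
R3 ← R3 − (4)·R2: [0, 0, -10, 22, 6, -12]
R4 ← R4 + (2)·R2: [0, 0, 10, -5, -6, 12]
R4 ← R4 + R3: [0, 0, 0, 17, 0, 0]
4 nonzero rows, so rank(B) = 4.
B has 6 columns; by rank–nullity, nullity = 6 − 4 = 2.

2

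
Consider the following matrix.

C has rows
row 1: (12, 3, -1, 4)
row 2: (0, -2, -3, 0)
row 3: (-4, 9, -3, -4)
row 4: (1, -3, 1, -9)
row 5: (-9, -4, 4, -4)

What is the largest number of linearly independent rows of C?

Row reduce to echelon form.
R3 ← R3 + (1/3)·R1: [0, 10, -10/3, -8/3]
R4 ← R4 − (1/12)·R1: [0, -13/4, 13/12, -28/3]
R5 ← R5 + (3/4)·R1: [0, -7/4, 13/4, -1]
R3 ← R3 + (5)·R2: [0, 0, -55/3, -8/3]
R4 ← R4 − (13/8)·R2: [0, 0, 143/24, -28/3]
R5 ← R5 − (7/8)·R2: [0, 0, 47/8, -1]
R4 ← R4 + (13/40)·R3: [0, 0, 0, -51/5]
R5 ← R5 + (141/440)·R3: [0, 0, 0, -102/55]
R5 ← R5 − (2/11)·R4: [0, 0, 0, 0]
Echelon form has 4 nonzero rows, so rank(C) = 4.
The rank gives the maximum number of linearly independent rows: 4.

4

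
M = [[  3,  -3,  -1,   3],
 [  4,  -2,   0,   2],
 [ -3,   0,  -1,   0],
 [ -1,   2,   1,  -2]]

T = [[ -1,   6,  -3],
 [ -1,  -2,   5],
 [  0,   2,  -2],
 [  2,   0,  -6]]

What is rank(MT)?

2

First compute MT:
[[  6,  22, -40],
 [  2,  28, -34],
 [  3, -20,  11],
 [ -5,  -8,  23]]
Now row reduce the product.
R2 ← R2 − (1/3)·R1: [0, 62/3, -62/3]
R3 ← R3 − (1/2)·R1: [0, -31, 31]
R4 ← R4 + (5/6)·R1: [0, 31/3, -31/3]
R3 ← R3 + (3/2)·R2: [0, 0, 0]
R4 ← R4 − (1/2)·R2: [0, 0, 0]
2 nonzero rows, so rank(MT) = 2.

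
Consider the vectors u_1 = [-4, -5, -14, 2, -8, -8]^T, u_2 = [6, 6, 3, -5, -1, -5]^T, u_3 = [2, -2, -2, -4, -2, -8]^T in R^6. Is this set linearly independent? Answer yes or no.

Form the matrix with these vectors as rows and row reduce.
R2 ← R2 + (3/2)·R1: [0, -3/2, -18, -2, -13, -17]
R3 ← R3 + (1/2)·R1: [0, -9/2, -9, -3, -6, -12]
R3 ← R3 − (3)·R2: [0, 0, 45, 3, 33, 39]
3 nonzero rows, so the 3 vectors span a space of dimension 3.
Since 3 = 3, the vectors are linearly independent.

yes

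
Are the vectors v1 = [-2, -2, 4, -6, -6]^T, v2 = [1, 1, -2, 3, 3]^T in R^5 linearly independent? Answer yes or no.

no

Form the matrix with these vectors as rows and row reduce.
R2 ← R2 + (1/2)·R1: [0, 0, 0, 0, 0]
1 nonzero row, so the 2 vectors span a space of dimension 1.
Since 1 < 2, the vectors are linearly dependent.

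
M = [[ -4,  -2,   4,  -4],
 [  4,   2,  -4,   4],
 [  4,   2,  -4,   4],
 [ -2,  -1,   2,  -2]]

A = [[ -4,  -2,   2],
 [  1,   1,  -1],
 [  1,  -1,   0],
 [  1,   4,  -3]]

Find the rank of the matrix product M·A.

1

First compute MA:
[[ 14, -14,   6],
 [-14,  14,  -6],
 [-14,  14,  -6],
 [  7,  -7,   3]]
Now row reduce the product.
R2 ← R2 + R1: [0, 0, 0]
R3 ← R3 + R1: [0, 0, 0]
R4 ← R4 − (1/2)·R1: [0, 0, 0]
1 nonzero row, so rank(MA) = 1.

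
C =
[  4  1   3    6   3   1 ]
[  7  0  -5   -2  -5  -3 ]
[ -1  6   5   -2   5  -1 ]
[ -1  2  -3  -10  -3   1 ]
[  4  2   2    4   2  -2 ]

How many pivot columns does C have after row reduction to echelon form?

Row reduce to echelon form.
R2 ← R2 − (7/4)·R1: [0, -7/4, -41/4, -25/2, -41/4, -19/4]
R3 ← R3 + (1/4)·R1: [0, 25/4, 23/4, -1/2, 23/4, -3/4]
R4 ← R4 + (1/4)·R1: [0, 9/4, -9/4, -17/2, -9/4, 5/4]
R5 ← R5 − R1: [0, 1, -1, -2, -1, -3]
R3 ← R3 + (25/7)·R2: [0, 0, -216/7, -316/7, -216/7, -124/7]
R4 ← R4 + (9/7)·R2: [0, 0, -108/7, -172/7, -108/7, -34/7]
R5 ← R5 + (4/7)·R2: [0, 0, -48/7, -64/7, -48/7, -40/7]
R4 ← R4 − (1/2)·R3: [0, 0, 0, -2, 0, 4]
R5 ← R5 − (2/9)·R3: [0, 0, 0, 8/9, 0, -16/9]
R5 ← R5 + (4/9)·R4: [0, 0, 0, 0, 0, 0]
Echelon form has 4 nonzero rows, so rank(C) = 4.
Each nonzero row contributes one pivot column: 4 pivot columns.

4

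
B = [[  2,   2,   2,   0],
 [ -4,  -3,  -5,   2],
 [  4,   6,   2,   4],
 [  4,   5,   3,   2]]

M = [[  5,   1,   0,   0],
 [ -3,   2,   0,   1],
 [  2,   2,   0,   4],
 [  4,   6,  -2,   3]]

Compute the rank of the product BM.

First compute BM:
[[  8,  10,   0,  10],
 [-13,  -8,  -4, -17],
 [ 22,  44,  -8,  26],
 [ 19,  32,  -4,  23]]
Now row reduce the product.
R2 ← R2 + (13/8)·R1: [0, 33/4, -4, -3/4]
R3 ← R3 − (11/4)·R1: [0, 33/2, -8, -3/2]
R4 ← R4 − (19/8)·R1: [0, 33/4, -4, -3/4]
R3 ← R3 − (2)·R2: [0, 0, 0, 0]
R4 ← R4 − R2: [0, 0, 0, 0]
2 nonzero rows, so rank(BM) = 2.

2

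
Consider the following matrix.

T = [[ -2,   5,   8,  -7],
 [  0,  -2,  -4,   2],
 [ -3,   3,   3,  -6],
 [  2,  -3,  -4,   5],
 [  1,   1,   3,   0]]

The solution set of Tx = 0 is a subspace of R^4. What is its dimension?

Row reduce to echelon form.
R3 ← R3 − (3/2)·R1: [0, -9/2, -9, 9/2]
R4 ← R4 + R1: [0, 2, 4, -2]
R5 ← R5 + (1/2)·R1: [0, 7/2, 7, -7/2]
R3 ← R3 − (9/4)·R2: [0, 0, 0, 0]
R4 ← R4 + R2: [0, 0, 0, 0]
R5 ← R5 + (7/4)·R2: [0, 0, 0, 0]
2 nonzero rows, so rank(T) = 2.
T has 4 columns; by rank–nullity, nullity = 4 − 2 = 2.

2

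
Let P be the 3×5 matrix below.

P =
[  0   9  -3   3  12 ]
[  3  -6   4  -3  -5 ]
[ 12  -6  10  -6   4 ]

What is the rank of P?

2

Row reduce to echelon form.
Swap R1 ↔ R2
R3 ← R3 − (4)·R1: [0, 18, -6, 6, 24]
R3 ← R3 − (2)·R2: [0, 0, 0, 0, 0]
Echelon form has 2 nonzero rows, so rank(P) = 2.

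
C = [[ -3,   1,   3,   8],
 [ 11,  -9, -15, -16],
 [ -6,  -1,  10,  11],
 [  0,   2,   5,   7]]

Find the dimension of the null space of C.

0

Row reduce to echelon form.
R2 ← R2 + (11/3)·R1: [0, -16/3, -4, 40/3]
R3 ← R3 − (2)·R1: [0, -3, 4, -5]
R3 ← R3 − (9/16)·R2: [0, 0, 25/4, -25/2]
R4 ← R4 + (3/8)·R2: [0, 0, 7/2, 12]
R4 ← R4 − (14/25)·R3: [0, 0, 0, 19]
4 nonzero rows, so rank(C) = 4.
C has 4 columns; by rank–nullity, nullity = 4 − 4 = 0.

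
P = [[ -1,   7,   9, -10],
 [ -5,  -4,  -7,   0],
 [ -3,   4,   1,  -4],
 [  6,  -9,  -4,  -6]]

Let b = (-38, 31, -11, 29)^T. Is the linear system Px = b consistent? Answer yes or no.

yes

Row reduce the augmented matrix [P | b].
R2 ← R2 − (5)·R1: [0, -39, -52, 50, 221]
R3 ← R3 − (3)·R1: [0, -17, -26, 26, 103]
R4 ← R4 + (6)·R1: [0, 33, 50, -66, -199]
R3 ← R3 − (17/39)·R2: [0, 0, -10/3, 164/39, 20/3]
R4 ← R4 + (11/13)·R2: [0, 0, 6, -308/13, -12]
R4 ← R4 + (9/5)·R3: [0, 0, 0, -1048/65, 0]
The echelon form has 4 nonzero rows, and every pivot lies in the first 4 columns, so rank(P) = rank([P|b]) = 4.
The system is consistent.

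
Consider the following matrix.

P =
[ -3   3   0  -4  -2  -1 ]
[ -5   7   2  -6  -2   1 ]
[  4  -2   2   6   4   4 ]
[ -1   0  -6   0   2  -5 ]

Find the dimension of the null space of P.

Row reduce to echelon form.
R2 ← R2 − (5/3)·R1: [0, 2, 2, 2/3, 4/3, 8/3]
R3 ← R3 + (4/3)·R1: [0, 2, 2, 2/3, 4/3, 8/3]
R4 ← R4 − (1/3)·R1: [0, -1, -6, 4/3, 8/3, -14/3]
R3 ← R3 − R2: [0, 0, 0, 0, 0, 0]
R4 ← R4 + (1/2)·R2: [0, 0, -5, 5/3, 10/3, -10/3]
Swap R3 ↔ R4
3 nonzero rows, so rank(P) = 3.
P has 6 columns; by rank–nullity, nullity = 6 − 3 = 3.

3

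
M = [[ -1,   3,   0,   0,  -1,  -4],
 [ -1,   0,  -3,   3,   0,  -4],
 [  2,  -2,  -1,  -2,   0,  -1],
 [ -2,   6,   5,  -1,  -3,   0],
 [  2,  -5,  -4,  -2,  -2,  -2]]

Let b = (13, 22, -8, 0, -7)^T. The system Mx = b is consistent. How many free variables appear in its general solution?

1

Row reduce the augmented matrix [M | b].
R2 ← R2 − R1: [0, -3, -3, 3, 1, 0, 9]
R3 ← R3 + (2)·R1: [0, 4, -1, -2, -2, -9, 18]
R4 ← R4 − (2)·R1: [0, 0, 5, -1, -1, 8, -26]
R5 ← R5 + (2)·R1: [0, 1, -4, -2, -4, -10, 19]
R3 ← R3 + (4/3)·R2: [0, 0, -5, 2, -2/3, -9, 30]
R5 ← R5 + (1/3)·R2: [0, 0, -5, -1, -11/3, -10, 22]
R4 ← R4 + R3: [0, 0, 0, 1, -5/3, -1, 4]
R5 ← R5 − R3: [0, 0, 0, -3, -3, -1, -8]
R5 ← R5 + (3)·R4: [0, 0, 0, 0, -8, -4, 4]
The echelon form has 5 nonzero rows, and every pivot lies in the first 6 columns, so rank(M) = rank([M|b]) = 5.
The system is consistent.
Free variables = (unknowns) − (rank) = 6 − 5 = 1.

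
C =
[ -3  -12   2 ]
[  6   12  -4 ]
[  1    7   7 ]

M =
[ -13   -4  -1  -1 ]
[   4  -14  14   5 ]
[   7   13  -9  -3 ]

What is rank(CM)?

First compute CM:
[[  5, 206, -183, -63],
 [-58, -244, 198,  66],
 [ 64, -11,  34,  13]]
Now row reduce the product.
R2 ← R2 + (58/5)·R1: [0, 10728/5, -9624/5, -3324/5]
R3 ← R3 − (64/5)·R1: [0, -13239/5, 11882/5, 4097/5]
R3 ← R3 + (1471/1192)·R2: [0, 0, 161/149, -299/298]
3 nonzero rows, so rank(CM) = 3.

3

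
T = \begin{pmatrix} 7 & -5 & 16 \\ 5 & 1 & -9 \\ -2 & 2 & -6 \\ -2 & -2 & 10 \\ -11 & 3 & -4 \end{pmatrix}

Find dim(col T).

Row reduce to echelon form.
R2 ← R2 − (5/7)·R1: [0, 32/7, -143/7]
R3 ← R3 + (2/7)·R1: [0, 4/7, -10/7]
R4 ← R4 + (2/7)·R1: [0, -24/7, 102/7]
R5 ← R5 + (11/7)·R1: [0, -34/7, 148/7]
R3 ← R3 − (1/8)·R2: [0, 0, 9/8]
R4 ← R4 + (3/4)·R2: [0, 0, -3/4]
R5 ← R5 + (17/16)·R2: [0, 0, -9/16]
R4 ← R4 + (2/3)·R3: [0, 0, 0]
R5 ← R5 + (1/2)·R3: [0, 0, 0]
Echelon form has 3 nonzero rows, so rank(T) = 3.
The column space has dimension equal to the rank: 3.

3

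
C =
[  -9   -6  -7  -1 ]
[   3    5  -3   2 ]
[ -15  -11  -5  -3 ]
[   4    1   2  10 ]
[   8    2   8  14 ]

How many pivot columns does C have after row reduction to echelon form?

Row reduce to echelon form.
R2 ← R2 + (1/3)·R1: [0, 3, -16/3, 5/3]
R3 ← R3 − (5/3)·R1: [0, -1, 20/3, -4/3]
R4 ← R4 + (4/9)·R1: [0, -5/3, -10/9, 86/9]
R5 ← R5 + (8/9)·R1: [0, -10/3, 16/9, 118/9]
R3 ← R3 + (1/3)·R2: [0, 0, 44/9, -7/9]
R4 ← R4 + (5/9)·R2: [0, 0, -110/27, 283/27]
R5 ← R5 + (10/9)·R2: [0, 0, -112/27, 404/27]
R4 ← R4 + (5/6)·R3: [0, 0, 0, 59/6]
R5 ← R5 + (28/33)·R3: [0, 0, 0, 472/33]
R5 ← R5 − (16/11)·R4: [0, 0, 0, 0]
Echelon form has 4 nonzero rows, so rank(C) = 4.
Each nonzero row contributes one pivot column: 4 pivot columns.

4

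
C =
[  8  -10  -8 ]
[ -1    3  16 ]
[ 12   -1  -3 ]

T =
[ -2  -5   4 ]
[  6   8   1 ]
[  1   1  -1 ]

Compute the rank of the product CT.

3

First compute CT:
[[-84, -128,  30],
 [ 36,  45, -17],
 [-33, -71,  50]]
Now row reduce the product.
R2 ← R2 + (3/7)·R1: [0, -69/7, -29/7]
R3 ← R3 − (11/28)·R1: [0, -145/7, 535/14]
R3 ← R3 − (145/69)·R2: [0, 0, 6475/138]
3 nonzero rows, so rank(CT) = 3.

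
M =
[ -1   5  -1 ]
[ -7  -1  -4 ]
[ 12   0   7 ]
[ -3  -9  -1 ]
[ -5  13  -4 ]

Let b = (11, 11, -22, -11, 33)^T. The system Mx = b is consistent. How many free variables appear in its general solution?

Row reduce the augmented matrix [M | b].
R2 ← R2 − (7)·R1: [0, -36, 3, -66]
R3 ← R3 + (12)·R1: [0, 60, -5, 110]
R4 ← R4 − (3)·R1: [0, -24, 2, -44]
R5 ← R5 − (5)·R1: [0, -12, 1, -22]
R3 ← R3 + (5/3)·R2: [0, 0, 0, 0]
R4 ← R4 − (2/3)·R2: [0, 0, 0, 0]
R5 ← R5 − (1/3)·R2: [0, 0, 0, 0]
The echelon form has 2 nonzero rows, and every pivot lies in the first 3 columns, so rank(M) = rank([M|b]) = 2.
The system is consistent.
Free variables = (unknowns) − (rank) = 3 − 2 = 1.

1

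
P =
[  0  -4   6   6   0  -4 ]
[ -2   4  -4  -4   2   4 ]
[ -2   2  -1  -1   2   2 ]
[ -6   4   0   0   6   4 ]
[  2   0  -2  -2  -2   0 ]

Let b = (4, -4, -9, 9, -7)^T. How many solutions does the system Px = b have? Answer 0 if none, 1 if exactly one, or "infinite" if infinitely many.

Row reduce the augmented matrix [P | b].
Swap R1 ↔ R2
R3 ← R3 − R1: [0, -2, 3, 3, 0, -2, -5]
R4 ← R4 − (3)·R1: [0, -8, 12, 12, 0, -8, 21]
R5 ← R5 + R1: [0, 4, -6, -6, 0, 4, -11]
R3 ← R3 − (1/2)·R2: [0, 0, 0, 0, 0, 0, -7]
R4 ← R4 − (2)·R2: [0, 0, 0, 0, 0, 0, 13]
R5 ← R5 + R2: [0, 0, 0, 0, 0, 0, -7]
R4 ← R4 + (13/7)·R3: [0, 0, 0, 0, 0, 0, 0]
R5 ← R5 − R3: [0, 0, 0, 0, 0, 0, 0]
The echelon form has 3 nonzero rows; the last pivot sits in the augmented column, so rank(P) = 2 but rank([P|b]) = 3.
Since the ranks differ, the system is inconsistent.
It has no solutions.

0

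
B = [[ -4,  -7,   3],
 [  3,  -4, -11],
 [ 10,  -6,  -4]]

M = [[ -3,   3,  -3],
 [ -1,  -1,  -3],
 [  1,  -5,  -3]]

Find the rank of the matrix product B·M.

2

First compute BM:
[[ 22, -20,  24],
 [-16,  68,  36],
 [-28,  56,   0]]
Now row reduce the product.
R2 ← R2 + (8/11)·R1: [0, 588/11, 588/11]
R3 ← R3 + (14/11)·R1: [0, 336/11, 336/11]
R3 ← R3 − (4/7)·R2: [0, 0, 0]
2 nonzero rows, so rank(BM) = 2.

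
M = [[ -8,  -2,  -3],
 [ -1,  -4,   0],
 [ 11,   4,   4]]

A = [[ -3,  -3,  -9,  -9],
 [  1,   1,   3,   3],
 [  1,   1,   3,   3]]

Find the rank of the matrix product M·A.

1

First compute MA:
[[ 19,  19,  57,  57],
 [ -1,  -1,  -3,  -3],
 [-25, -25, -75, -75]]
Now row reduce the product.
R2 ← R2 + (1/19)·R1: [0, 0, 0, 0]
R3 ← R3 + (25/19)·R1: [0, 0, 0, 0]
1 nonzero row, so rank(MA) = 1.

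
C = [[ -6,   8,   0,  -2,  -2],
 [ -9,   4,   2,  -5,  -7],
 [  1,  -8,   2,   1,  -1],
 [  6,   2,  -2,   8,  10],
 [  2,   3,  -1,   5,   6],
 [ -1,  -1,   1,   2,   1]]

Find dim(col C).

3

Row reduce to echelon form.
R2 ← R2 − (3/2)·R1: [0, -8, 2, -2, -4]
R3 ← R3 + (1/6)·R1: [0, -20/3, 2, 2/3, -4/3]
R4 ← R4 + R1: [0, 10, -2, 6, 8]
R5 ← R5 + (1/3)·R1: [0, 17/3, -1, 13/3, 16/3]
R6 ← R6 − (1/6)·R1: [0, -7/3, 1, 7/3, 4/3]
R3 ← R3 − (5/6)·R2: [0, 0, 1/3, 7/3, 2]
R4 ← R4 + (5/4)·R2: [0, 0, 1/2, 7/2, 3]
R5 ← R5 + (17/24)·R2: [0, 0, 5/12, 35/12, 5/2]
R6 ← R6 − (7/24)·R2: [0, 0, 5/12, 35/12, 5/2]
R4 ← R4 − (3/2)·R3: [0, 0, 0, 0, 0]
R5 ← R5 − (5/4)·R3: [0, 0, 0, 0, 0]
R6 ← R6 − (5/4)·R3: [0, 0, 0, 0, 0]
Echelon form has 3 nonzero rows, so rank(C) = 3.
The column space has dimension equal to the rank: 3.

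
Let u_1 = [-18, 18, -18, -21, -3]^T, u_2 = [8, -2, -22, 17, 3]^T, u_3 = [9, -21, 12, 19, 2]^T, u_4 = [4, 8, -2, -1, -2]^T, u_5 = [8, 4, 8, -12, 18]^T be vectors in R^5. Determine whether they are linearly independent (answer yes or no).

Form the matrix with these vectors as rows and row reduce.
R2 ← R2 + (4/9)·R1: [0, 6, -30, 23/3, 5/3]
R3 ← R3 + (1/2)·R1: [0, -12, 3, 17/2, 1/2]
R4 ← R4 + (2/9)·R1: [0, 12, -6, -17/3, -8/3]
R5 ← R5 + (4/9)·R1: [0, 12, 0, -64/3, 50/3]
R3 ← R3 + (2)·R2: [0, 0, -57, 143/6, 23/6]
R4 ← R4 − (2)·R2: [0, 0, 54, -21, -6]
R5 ← R5 − (2)·R2: [0, 0, 60, -110/3, 40/3]
R4 ← R4 + (18/19)·R3: [0, 0, 0, 30/19, -45/19]
R5 ← R5 + (20/19)·R3: [0, 0, 0, -220/19, 330/19]
R5 ← R5 + (22/3)·R4: [0, 0, 0, 0, 0]
4 nonzero rows, so the 5 vectors span a space of dimension 4.
Since 4 < 5, the vectors are linearly dependent.

no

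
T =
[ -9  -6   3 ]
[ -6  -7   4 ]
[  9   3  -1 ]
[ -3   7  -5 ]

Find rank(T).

2

Row reduce to echelon form.
R2 ← R2 − (2/3)·R1: [0, -3, 2]
R3 ← R3 + R1: [0, -3, 2]
R4 ← R4 − (1/3)·R1: [0, 9, -6]
R3 ← R3 − R2: [0, 0, 0]
R4 ← R4 + (3)·R2: [0, 0, 0]
Echelon form has 2 nonzero rows, so rank(T) = 2.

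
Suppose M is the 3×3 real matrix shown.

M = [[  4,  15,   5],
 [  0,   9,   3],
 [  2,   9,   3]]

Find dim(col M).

2

Row reduce to echelon form.
R3 ← R3 − (1/2)·R1: [0, 3/2, 1/2]
R3 ← R3 − (1/6)·R2: [0, 0, 0]
Echelon form has 2 nonzero rows, so rank(M) = 2.
The column space has dimension equal to the rank: 2.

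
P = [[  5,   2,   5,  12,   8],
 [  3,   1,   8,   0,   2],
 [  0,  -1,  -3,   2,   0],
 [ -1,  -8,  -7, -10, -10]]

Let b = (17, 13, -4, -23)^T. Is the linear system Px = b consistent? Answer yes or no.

Row reduce the augmented matrix [P | b].
R2 ← R2 − (3/5)·R1: [0, -1/5, 5, -36/5, -14/5, 14/5]
R4 ← R4 + (1/5)·R1: [0, -38/5, -6, -38/5, -42/5, -98/5]
R3 ← R3 − (5)·R2: [0, 0, -28, 38, 14, -18]
R4 ← R4 − (38)·R2: [0, 0, -196, 266, 98, -126]
R4 ← R4 − (7)·R3: [0, 0, 0, 0, 0, 0]
The echelon form has 3 nonzero rows, and every pivot lies in the first 5 columns, so rank(P) = rank([P|b]) = 3.
The system is consistent.

yes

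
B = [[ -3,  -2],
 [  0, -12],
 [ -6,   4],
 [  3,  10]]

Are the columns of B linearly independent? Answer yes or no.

yes

Row reduce B to echelon form.
R3 ← R3 − (2)·R1: [0, 8]
R4 ← R4 + R1: [0, 8]
R3 ← R3 + (2/3)·R2: [0, 0]
R4 ← R4 + (2/3)·R2: [0, 0]
2 pivots among 2 columns.
Every column is a pivot column, so the columns are linearly independent.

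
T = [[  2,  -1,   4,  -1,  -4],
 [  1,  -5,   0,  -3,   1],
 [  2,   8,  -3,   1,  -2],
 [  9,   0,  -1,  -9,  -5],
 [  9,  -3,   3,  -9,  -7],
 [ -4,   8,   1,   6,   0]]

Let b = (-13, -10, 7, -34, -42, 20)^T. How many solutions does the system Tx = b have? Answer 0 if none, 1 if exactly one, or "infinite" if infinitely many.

infinite

Row reduce the augmented matrix [T | b].
R2 ← R2 − (1/2)·R1: [0, -9/2, -2, -5/2, 3, -7/2]
R3 ← R3 − R1: [0, 9, -7, 2, 2, 20]
R4 ← R4 − (9/2)·R1: [0, 9/2, -19, -9/2, 13, 49/2]
R5 ← R5 − (9/2)·R1: [0, 3/2, -15, -9/2, 11, 33/2]
R6 ← R6 + (2)·R1: [0, 6, 9, 4, -8, -6]
R3 ← R3 + (2)·R2: [0, 0, -11, -3, 8, 13]
R4 ← R4 + R2: [0, 0, -21, -7, 16, 21]
R5 ← R5 + (1/3)·R2: [0, 0, -47/3, -16/3, 12, 46/3]
R6 ← R6 + (4/3)·R2: [0, 0, 19/3, 2/3, -4, -32/3]
R4 ← R4 − (21/11)·R3: [0, 0, 0, -14/11, 8/11, -42/11]
R5 ← R5 − (47/33)·R3: [0, 0, 0, -35/33, 20/33, -35/11]
R6 ← R6 + (19/33)·R3: [0, 0, 0, -35/33, 20/33, -35/11]
R5 ← R5 − (5/6)·R4: [0, 0, 0, 0, 0, 0]
R6 ← R6 − (5/6)·R4: [0, 0, 0, 0, 0, 0]
The echelon form has 4 nonzero rows, and every pivot lies in the first 5 columns, so rank(T) = rank([T|b]) = 4.
The system is consistent.
rank = 4 < 5 unknowns, so there are infinitely many solutions.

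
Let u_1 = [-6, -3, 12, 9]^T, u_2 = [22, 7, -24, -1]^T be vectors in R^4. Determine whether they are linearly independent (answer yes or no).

Form the matrix with these vectors as rows and row reduce.
R2 ← R2 + (11/3)·R1: [0, -4, 20, 32]
2 nonzero rows, so the 2 vectors span a space of dimension 2.
Since 2 = 2, the vectors are linearly independent.

yes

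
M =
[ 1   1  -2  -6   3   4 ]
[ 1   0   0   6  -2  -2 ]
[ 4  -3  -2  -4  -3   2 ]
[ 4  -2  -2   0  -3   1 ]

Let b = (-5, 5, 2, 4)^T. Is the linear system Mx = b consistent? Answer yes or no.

yes

Row reduce the augmented matrix [M | b].
R2 ← R2 − R1: [0, -1, 2, 12, -5, -6, 10]
R3 ← R3 − (4)·R1: [0, -7, 6, 20, -15, -14, 22]
R4 ← R4 − (4)·R1: [0, -6, 6, 24, -15, -15, 24]
R3 ← R3 − (7)·R2: [0, 0, -8, -64, 20, 28, -48]
R4 ← R4 − (6)·R2: [0, 0, -6, -48, 15, 21, -36]
R4 ← R4 − (3/4)·R3: [0, 0, 0, 0, 0, 0, 0]
The echelon form has 3 nonzero rows, and every pivot lies in the first 6 columns, so rank(M) = rank([M|b]) = 3.
The system is consistent.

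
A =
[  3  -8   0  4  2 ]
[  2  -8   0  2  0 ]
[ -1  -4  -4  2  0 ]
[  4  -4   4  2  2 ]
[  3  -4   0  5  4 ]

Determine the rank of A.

Row reduce to echelon form.
R2 ← R2 − (2/3)·R1: [0, -8/3, 0, -2/3, -4/3]
R3 ← R3 + (1/3)·R1: [0, -20/3, -4, 10/3, 2/3]
R4 ← R4 − (4/3)·R1: [0, 20/3, 4, -10/3, -2/3]
R5 ← R5 − R1: [0, 4, 0, 1, 2]
R3 ← R3 − (5/2)·R2: [0, 0, -4, 5, 4]
R4 ← R4 + (5/2)·R2: [0, 0, 4, -5, -4]
R5 ← R5 + (3/2)·R2: [0, 0, 0, 0, 0]
R4 ← R4 + R3: [0, 0, 0, 0, 0]
Echelon form has 3 nonzero rows, so rank(A) = 3.

3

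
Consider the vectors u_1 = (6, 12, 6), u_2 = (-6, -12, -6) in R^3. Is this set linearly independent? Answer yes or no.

Form the matrix with these vectors as rows and row reduce.
R2 ← R2 + R1: [0, 0, 0]
1 nonzero row, so the 2 vectors span a space of dimension 1.
Since 1 < 2, the vectors are linearly dependent.

no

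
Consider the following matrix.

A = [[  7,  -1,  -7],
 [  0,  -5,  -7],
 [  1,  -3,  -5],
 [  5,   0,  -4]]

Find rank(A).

2

Row reduce to echelon form.
R3 ← R3 − (1/7)·R1: [0, -20/7, -4]
R4 ← R4 − (5/7)·R1: [0, 5/7, 1]
R3 ← R3 − (4/7)·R2: [0, 0, 0]
R4 ← R4 + (1/7)·R2: [0, 0, 0]
Echelon form has 2 nonzero rows, so rank(A) = 2.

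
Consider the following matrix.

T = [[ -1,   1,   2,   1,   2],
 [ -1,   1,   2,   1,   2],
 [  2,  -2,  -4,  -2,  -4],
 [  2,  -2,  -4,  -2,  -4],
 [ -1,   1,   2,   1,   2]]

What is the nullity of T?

4

Row reduce to echelon form.
R2 ← R2 − R1: [0, 0, 0, 0, 0]
R3 ← R3 + (2)·R1: [0, 0, 0, 0, 0]
R4 ← R4 + (2)·R1: [0, 0, 0, 0, 0]
R5 ← R5 − R1: [0, 0, 0, 0, 0]
1 nonzero row, so rank(T) = 1.
T has 5 columns; by rank–nullity, nullity = 5 − 1 = 4.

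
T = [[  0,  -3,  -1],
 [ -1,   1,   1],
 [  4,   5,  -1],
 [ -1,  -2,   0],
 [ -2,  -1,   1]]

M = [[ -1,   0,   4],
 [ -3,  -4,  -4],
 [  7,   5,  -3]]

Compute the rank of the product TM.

2

First compute TM:
[[  2,   7,  15],
 [  5,   1, -11],
 [-26, -25,  -1],
 [  7,   8,   4],
 [ 12,   9,  -7]]
Now row reduce the product.
R2 ← R2 − (5/2)·R1: [0, -33/2, -97/2]
R3 ← R3 + (13)·R1: [0, 66, 194]
R4 ← R4 − (7/2)·R1: [0, -33/2, -97/2]
R5 ← R5 − (6)·R1: [0, -33, -97]
R3 ← R3 + (4)·R2: [0, 0, 0]
R4 ← R4 − R2: [0, 0, 0]
R5 ← R5 − (2)·R2: [0, 0, 0]
2 nonzero rows, so rank(TM) = 2.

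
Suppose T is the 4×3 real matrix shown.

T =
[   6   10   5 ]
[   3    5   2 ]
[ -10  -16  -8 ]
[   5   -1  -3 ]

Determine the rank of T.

Row reduce to echelon form.
R2 ← R2 − (1/2)·R1: [0, 0, -1/2]
R3 ← R3 + (5/3)·R1: [0, 2/3, 1/3]
R4 ← R4 − (5/6)·R1: [0, -28/3, -43/6]
Swap R2 ↔ R3
R4 ← R4 + (14)·R2: [0, 0, -5/2]
R4 ← R4 − (5)·R3: [0, 0, 0]
Echelon form has 3 nonzero rows, so rank(T) = 3.

3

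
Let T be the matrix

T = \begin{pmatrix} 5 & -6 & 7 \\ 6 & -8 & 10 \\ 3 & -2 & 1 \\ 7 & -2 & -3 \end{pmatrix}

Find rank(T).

Row reduce to echelon form.
R2 ← R2 − (6/5)·R1: [0, -4/5, 8/5]
R3 ← R3 − (3/5)·R1: [0, 8/5, -16/5]
R4 ← R4 − (7/5)·R1: [0, 32/5, -64/5]
R3 ← R3 + (2)·R2: [0, 0, 0]
R4 ← R4 + (8)·R2: [0, 0, 0]
Echelon form has 2 nonzero rows, so rank(T) = 2.

2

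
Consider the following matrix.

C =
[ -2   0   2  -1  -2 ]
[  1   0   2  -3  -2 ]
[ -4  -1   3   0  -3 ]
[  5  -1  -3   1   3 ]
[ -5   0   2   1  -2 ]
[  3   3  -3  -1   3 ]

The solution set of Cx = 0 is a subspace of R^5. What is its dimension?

Row reduce to echelon form.
R2 ← R2 + (1/2)·R1: [0, 0, 3, -7/2, -3]
R3 ← R3 − (2)·R1: [0, -1, -1, 2, 1]
R4 ← R4 + (5/2)·R1: [0, -1, 2, -3/2, -2]
R5 ← R5 − (5/2)·R1: [0, 0, -3, 7/2, 3]
R6 ← R6 + (3/2)·R1: [0, 3, 0, -5/2, 0]
Swap R2 ↔ R3
R4 ← R4 − R2: [0, 0, 3, -7/2, -3]
R6 ← R6 + (3)·R2: [0, 0, -3, 7/2, 3]
R4 ← R4 − R3: [0, 0, 0, 0, 0]
R5 ← R5 + R3: [0, 0, 0, 0, 0]
R6 ← R6 + R3: [0, 0, 0, 0, 0]
3 nonzero rows, so rank(C) = 3.
C has 5 columns; by rank–nullity, nullity = 5 − 3 = 2.

2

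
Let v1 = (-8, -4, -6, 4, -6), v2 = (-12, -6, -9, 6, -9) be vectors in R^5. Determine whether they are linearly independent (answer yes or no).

Form the matrix with these vectors as rows and row reduce.
R2 ← R2 − (3/2)·R1: [0, 0, 0, 0, 0]
1 nonzero row, so the 2 vectors span a space of dimension 1.
Since 1 < 2, the vectors are linearly dependent.

no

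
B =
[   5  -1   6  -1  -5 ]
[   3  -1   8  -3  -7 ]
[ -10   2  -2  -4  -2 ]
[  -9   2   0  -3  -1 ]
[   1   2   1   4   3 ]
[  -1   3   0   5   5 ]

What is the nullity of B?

Row reduce to echelon form.
R2 ← R2 − (3/5)·R1: [0, -2/5, 22/5, -12/5, -4]
R3 ← R3 + (2)·R1: [0, 0, 10, -6, -12]
R4 ← R4 + (9/5)·R1: [0, 1/5, 54/5, -24/5, -10]
R5 ← R5 − (1/5)·R1: [0, 11/5, -1/5, 21/5, 4]
R6 ← R6 + (1/5)·R1: [0, 14/5, 6/5, 24/5, 4]
R4 ← R4 + (1/2)·R2: [0, 0, 13, -6, -12]
R5 ← R5 + (11/2)·R2: [0, 0, 24, -9, -18]
R6 ← R6 + (7)·R2: [0, 0, 32, -12, -24]
R4 ← R4 − (13/10)·R3: [0, 0, 0, 9/5, 18/5]
R5 ← R5 − (12/5)·R3: [0, 0, 0, 27/5, 54/5]
R6 ← R6 − (16/5)·R3: [0, 0, 0, 36/5, 72/5]
R5 ← R5 − (3)·R4: [0, 0, 0, 0, 0]
R6 ← R6 − (4)·R4: [0, 0, 0, 0, 0]
4 nonzero rows, so rank(B) = 4.
B has 5 columns; by rank–nullity, nullity = 5 − 4 = 1.

1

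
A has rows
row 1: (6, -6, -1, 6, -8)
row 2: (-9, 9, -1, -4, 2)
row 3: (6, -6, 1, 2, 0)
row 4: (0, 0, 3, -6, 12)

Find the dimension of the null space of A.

3

Row reduce to echelon form.
R2 ← R2 + (3/2)·R1: [0, 0, -5/2, 5, -10]
R3 ← R3 − R1: [0, 0, 2, -4, 8]
R3 ← R3 + (4/5)·R2: [0, 0, 0, 0, 0]
R4 ← R4 + (6/5)·R2: [0, 0, 0, 0, 0]
2 nonzero rows, so rank(A) = 2.
A has 5 columns; by rank–nullity, nullity = 5 − 2 = 3.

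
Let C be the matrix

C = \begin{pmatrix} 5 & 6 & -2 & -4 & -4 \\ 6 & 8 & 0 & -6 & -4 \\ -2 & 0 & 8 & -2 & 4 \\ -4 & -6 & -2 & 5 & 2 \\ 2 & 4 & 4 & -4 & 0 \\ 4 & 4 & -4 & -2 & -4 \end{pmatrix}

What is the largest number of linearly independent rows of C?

Row reduce to echelon form.
R2 ← R2 − (6/5)·R1: [0, 4/5, 12/5, -6/5, 4/5]
R3 ← R3 + (2/5)·R1: [0, 12/5, 36/5, -18/5, 12/5]
R4 ← R4 + (4/5)·R1: [0, -6/5, -18/5, 9/5, -6/5]
R5 ← R5 − (2/5)·R1: [0, 8/5, 24/5, -12/5, 8/5]
R6 ← R6 − (4/5)·R1: [0, -4/5, -12/5, 6/5, -4/5]
R3 ← R3 − (3)·R2: [0, 0, 0, 0, 0]
R4 ← R4 + (3/2)·R2: [0, 0, 0, 0, 0]
R5 ← R5 − (2)·R2: [0, 0, 0, 0, 0]
R6 ← R6 + R2: [0, 0, 0, 0, 0]
Echelon form has 2 nonzero rows, so rank(C) = 2.
The rank gives the maximum number of linearly independent rows: 2.

2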